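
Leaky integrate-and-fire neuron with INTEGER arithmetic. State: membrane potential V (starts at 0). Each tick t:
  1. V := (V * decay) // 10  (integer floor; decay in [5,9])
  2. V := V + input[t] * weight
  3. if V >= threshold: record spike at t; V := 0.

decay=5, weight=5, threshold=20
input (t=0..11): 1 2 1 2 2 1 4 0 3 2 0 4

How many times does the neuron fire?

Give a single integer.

Answer: 2

Derivation:
t=0: input=1 -> V=5
t=1: input=2 -> V=12
t=2: input=1 -> V=11
t=3: input=2 -> V=15
t=4: input=2 -> V=17
t=5: input=1 -> V=13
t=6: input=4 -> V=0 FIRE
t=7: input=0 -> V=0
t=8: input=3 -> V=15
t=9: input=2 -> V=17
t=10: input=0 -> V=8
t=11: input=4 -> V=0 FIRE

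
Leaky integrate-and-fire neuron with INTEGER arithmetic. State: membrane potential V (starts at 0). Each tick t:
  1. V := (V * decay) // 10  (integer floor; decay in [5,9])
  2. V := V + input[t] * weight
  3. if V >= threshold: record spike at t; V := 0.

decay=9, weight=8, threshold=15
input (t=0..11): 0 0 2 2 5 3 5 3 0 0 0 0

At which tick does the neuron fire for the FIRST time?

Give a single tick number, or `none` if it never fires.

t=0: input=0 -> V=0
t=1: input=0 -> V=0
t=2: input=2 -> V=0 FIRE
t=3: input=2 -> V=0 FIRE
t=4: input=5 -> V=0 FIRE
t=5: input=3 -> V=0 FIRE
t=6: input=5 -> V=0 FIRE
t=7: input=3 -> V=0 FIRE
t=8: input=0 -> V=0
t=9: input=0 -> V=0
t=10: input=0 -> V=0
t=11: input=0 -> V=0

Answer: 2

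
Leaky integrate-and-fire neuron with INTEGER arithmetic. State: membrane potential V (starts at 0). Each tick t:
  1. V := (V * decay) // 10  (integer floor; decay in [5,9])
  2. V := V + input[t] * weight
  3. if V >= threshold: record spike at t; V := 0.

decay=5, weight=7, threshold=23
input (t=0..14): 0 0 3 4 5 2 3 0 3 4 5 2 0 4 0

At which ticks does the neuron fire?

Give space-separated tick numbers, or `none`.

t=0: input=0 -> V=0
t=1: input=0 -> V=0
t=2: input=3 -> V=21
t=3: input=4 -> V=0 FIRE
t=4: input=5 -> V=0 FIRE
t=5: input=2 -> V=14
t=6: input=3 -> V=0 FIRE
t=7: input=0 -> V=0
t=8: input=3 -> V=21
t=9: input=4 -> V=0 FIRE
t=10: input=5 -> V=0 FIRE
t=11: input=2 -> V=14
t=12: input=0 -> V=7
t=13: input=4 -> V=0 FIRE
t=14: input=0 -> V=0

Answer: 3 4 6 9 10 13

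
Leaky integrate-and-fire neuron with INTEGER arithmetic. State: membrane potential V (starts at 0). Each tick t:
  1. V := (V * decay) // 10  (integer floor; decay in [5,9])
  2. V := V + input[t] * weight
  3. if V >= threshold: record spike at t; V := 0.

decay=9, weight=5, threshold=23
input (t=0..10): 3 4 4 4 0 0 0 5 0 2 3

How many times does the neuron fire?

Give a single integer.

Answer: 4

Derivation:
t=0: input=3 -> V=15
t=1: input=4 -> V=0 FIRE
t=2: input=4 -> V=20
t=3: input=4 -> V=0 FIRE
t=4: input=0 -> V=0
t=5: input=0 -> V=0
t=6: input=0 -> V=0
t=7: input=5 -> V=0 FIRE
t=8: input=0 -> V=0
t=9: input=2 -> V=10
t=10: input=3 -> V=0 FIRE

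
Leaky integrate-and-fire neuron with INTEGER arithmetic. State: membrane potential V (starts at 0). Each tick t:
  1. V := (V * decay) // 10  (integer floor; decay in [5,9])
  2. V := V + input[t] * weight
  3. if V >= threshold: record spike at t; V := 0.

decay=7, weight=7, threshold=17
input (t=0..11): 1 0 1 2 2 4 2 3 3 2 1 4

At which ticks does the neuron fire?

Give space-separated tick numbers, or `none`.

Answer: 3 5 7 8 11

Derivation:
t=0: input=1 -> V=7
t=1: input=0 -> V=4
t=2: input=1 -> V=9
t=3: input=2 -> V=0 FIRE
t=4: input=2 -> V=14
t=5: input=4 -> V=0 FIRE
t=6: input=2 -> V=14
t=7: input=3 -> V=0 FIRE
t=8: input=3 -> V=0 FIRE
t=9: input=2 -> V=14
t=10: input=1 -> V=16
t=11: input=4 -> V=0 FIRE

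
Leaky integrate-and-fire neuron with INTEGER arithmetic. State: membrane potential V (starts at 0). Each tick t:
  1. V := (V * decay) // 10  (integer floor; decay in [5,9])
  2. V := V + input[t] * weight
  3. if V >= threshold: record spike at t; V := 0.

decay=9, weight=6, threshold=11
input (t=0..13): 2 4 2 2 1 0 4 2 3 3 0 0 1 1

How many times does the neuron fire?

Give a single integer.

Answer: 9

Derivation:
t=0: input=2 -> V=0 FIRE
t=1: input=4 -> V=0 FIRE
t=2: input=2 -> V=0 FIRE
t=3: input=2 -> V=0 FIRE
t=4: input=1 -> V=6
t=5: input=0 -> V=5
t=6: input=4 -> V=0 FIRE
t=7: input=2 -> V=0 FIRE
t=8: input=3 -> V=0 FIRE
t=9: input=3 -> V=0 FIRE
t=10: input=0 -> V=0
t=11: input=0 -> V=0
t=12: input=1 -> V=6
t=13: input=1 -> V=0 FIRE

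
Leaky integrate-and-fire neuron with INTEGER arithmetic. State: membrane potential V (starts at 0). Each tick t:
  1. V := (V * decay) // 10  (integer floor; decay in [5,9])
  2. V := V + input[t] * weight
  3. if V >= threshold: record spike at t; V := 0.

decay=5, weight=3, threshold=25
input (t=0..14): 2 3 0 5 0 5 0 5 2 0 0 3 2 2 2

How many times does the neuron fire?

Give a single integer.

t=0: input=2 -> V=6
t=1: input=3 -> V=12
t=2: input=0 -> V=6
t=3: input=5 -> V=18
t=4: input=0 -> V=9
t=5: input=5 -> V=19
t=6: input=0 -> V=9
t=7: input=5 -> V=19
t=8: input=2 -> V=15
t=9: input=0 -> V=7
t=10: input=0 -> V=3
t=11: input=3 -> V=10
t=12: input=2 -> V=11
t=13: input=2 -> V=11
t=14: input=2 -> V=11

Answer: 0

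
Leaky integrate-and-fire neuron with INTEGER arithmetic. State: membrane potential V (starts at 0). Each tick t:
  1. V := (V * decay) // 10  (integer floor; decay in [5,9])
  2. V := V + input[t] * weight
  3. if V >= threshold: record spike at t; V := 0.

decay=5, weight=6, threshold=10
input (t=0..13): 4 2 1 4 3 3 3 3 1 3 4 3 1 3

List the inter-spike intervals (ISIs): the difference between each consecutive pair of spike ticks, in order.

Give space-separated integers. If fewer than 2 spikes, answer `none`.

t=0: input=4 -> V=0 FIRE
t=1: input=2 -> V=0 FIRE
t=2: input=1 -> V=6
t=3: input=4 -> V=0 FIRE
t=4: input=3 -> V=0 FIRE
t=5: input=3 -> V=0 FIRE
t=6: input=3 -> V=0 FIRE
t=7: input=3 -> V=0 FIRE
t=8: input=1 -> V=6
t=9: input=3 -> V=0 FIRE
t=10: input=4 -> V=0 FIRE
t=11: input=3 -> V=0 FIRE
t=12: input=1 -> V=6
t=13: input=3 -> V=0 FIRE

Answer: 1 2 1 1 1 1 2 1 1 2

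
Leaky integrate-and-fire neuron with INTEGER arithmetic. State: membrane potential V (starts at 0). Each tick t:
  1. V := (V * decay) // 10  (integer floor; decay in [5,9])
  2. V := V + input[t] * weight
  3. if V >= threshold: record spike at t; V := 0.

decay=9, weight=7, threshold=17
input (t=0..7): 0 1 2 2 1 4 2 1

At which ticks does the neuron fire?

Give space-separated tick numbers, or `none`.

t=0: input=0 -> V=0
t=1: input=1 -> V=7
t=2: input=2 -> V=0 FIRE
t=3: input=2 -> V=14
t=4: input=1 -> V=0 FIRE
t=5: input=4 -> V=0 FIRE
t=6: input=2 -> V=14
t=7: input=1 -> V=0 FIRE

Answer: 2 4 5 7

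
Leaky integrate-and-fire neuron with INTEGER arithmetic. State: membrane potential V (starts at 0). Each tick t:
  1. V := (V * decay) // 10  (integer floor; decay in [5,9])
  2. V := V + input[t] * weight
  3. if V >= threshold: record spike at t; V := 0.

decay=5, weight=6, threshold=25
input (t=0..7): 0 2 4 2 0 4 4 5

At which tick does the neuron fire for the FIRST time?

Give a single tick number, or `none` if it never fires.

Answer: 2

Derivation:
t=0: input=0 -> V=0
t=1: input=2 -> V=12
t=2: input=4 -> V=0 FIRE
t=3: input=2 -> V=12
t=4: input=0 -> V=6
t=5: input=4 -> V=0 FIRE
t=6: input=4 -> V=24
t=7: input=5 -> V=0 FIRE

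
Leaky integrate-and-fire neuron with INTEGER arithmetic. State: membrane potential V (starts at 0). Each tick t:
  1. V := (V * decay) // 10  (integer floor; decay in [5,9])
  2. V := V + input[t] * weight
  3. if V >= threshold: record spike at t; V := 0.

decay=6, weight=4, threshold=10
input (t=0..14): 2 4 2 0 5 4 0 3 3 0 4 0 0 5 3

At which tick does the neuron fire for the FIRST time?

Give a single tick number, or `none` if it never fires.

t=0: input=2 -> V=8
t=1: input=4 -> V=0 FIRE
t=2: input=2 -> V=8
t=3: input=0 -> V=4
t=4: input=5 -> V=0 FIRE
t=5: input=4 -> V=0 FIRE
t=6: input=0 -> V=0
t=7: input=3 -> V=0 FIRE
t=8: input=3 -> V=0 FIRE
t=9: input=0 -> V=0
t=10: input=4 -> V=0 FIRE
t=11: input=0 -> V=0
t=12: input=0 -> V=0
t=13: input=5 -> V=0 FIRE
t=14: input=3 -> V=0 FIRE

Answer: 1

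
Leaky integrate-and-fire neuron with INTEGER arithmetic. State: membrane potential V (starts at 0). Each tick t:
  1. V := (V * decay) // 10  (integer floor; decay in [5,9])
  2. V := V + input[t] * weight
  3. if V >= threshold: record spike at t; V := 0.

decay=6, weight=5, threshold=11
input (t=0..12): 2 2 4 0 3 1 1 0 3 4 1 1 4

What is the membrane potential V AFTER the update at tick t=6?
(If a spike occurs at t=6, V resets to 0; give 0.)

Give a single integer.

t=0: input=2 -> V=10
t=1: input=2 -> V=0 FIRE
t=2: input=4 -> V=0 FIRE
t=3: input=0 -> V=0
t=4: input=3 -> V=0 FIRE
t=5: input=1 -> V=5
t=6: input=1 -> V=8
t=7: input=0 -> V=4
t=8: input=3 -> V=0 FIRE
t=9: input=4 -> V=0 FIRE
t=10: input=1 -> V=5
t=11: input=1 -> V=8
t=12: input=4 -> V=0 FIRE

Answer: 8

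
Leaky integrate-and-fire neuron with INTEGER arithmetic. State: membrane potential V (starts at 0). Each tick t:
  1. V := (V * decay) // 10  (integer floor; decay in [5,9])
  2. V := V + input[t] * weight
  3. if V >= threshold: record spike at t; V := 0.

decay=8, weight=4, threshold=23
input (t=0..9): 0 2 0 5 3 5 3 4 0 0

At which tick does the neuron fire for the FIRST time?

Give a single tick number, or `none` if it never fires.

t=0: input=0 -> V=0
t=1: input=2 -> V=8
t=2: input=0 -> V=6
t=3: input=5 -> V=0 FIRE
t=4: input=3 -> V=12
t=5: input=5 -> V=0 FIRE
t=6: input=3 -> V=12
t=7: input=4 -> V=0 FIRE
t=8: input=0 -> V=0
t=9: input=0 -> V=0

Answer: 3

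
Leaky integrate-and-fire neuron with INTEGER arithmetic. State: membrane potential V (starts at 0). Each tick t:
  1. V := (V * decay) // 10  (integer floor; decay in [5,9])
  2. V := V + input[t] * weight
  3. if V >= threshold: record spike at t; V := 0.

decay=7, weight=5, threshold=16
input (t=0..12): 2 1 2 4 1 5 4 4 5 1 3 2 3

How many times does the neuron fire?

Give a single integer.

Answer: 8

Derivation:
t=0: input=2 -> V=10
t=1: input=1 -> V=12
t=2: input=2 -> V=0 FIRE
t=3: input=4 -> V=0 FIRE
t=4: input=1 -> V=5
t=5: input=5 -> V=0 FIRE
t=6: input=4 -> V=0 FIRE
t=7: input=4 -> V=0 FIRE
t=8: input=5 -> V=0 FIRE
t=9: input=1 -> V=5
t=10: input=3 -> V=0 FIRE
t=11: input=2 -> V=10
t=12: input=3 -> V=0 FIRE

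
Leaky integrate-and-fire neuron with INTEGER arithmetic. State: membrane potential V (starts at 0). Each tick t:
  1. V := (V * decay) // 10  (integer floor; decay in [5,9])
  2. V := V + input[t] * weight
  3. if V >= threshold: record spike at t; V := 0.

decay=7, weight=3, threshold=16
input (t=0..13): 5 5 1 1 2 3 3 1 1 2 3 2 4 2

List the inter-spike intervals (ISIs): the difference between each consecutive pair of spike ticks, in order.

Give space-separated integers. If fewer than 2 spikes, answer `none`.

t=0: input=5 -> V=15
t=1: input=5 -> V=0 FIRE
t=2: input=1 -> V=3
t=3: input=1 -> V=5
t=4: input=2 -> V=9
t=5: input=3 -> V=15
t=6: input=3 -> V=0 FIRE
t=7: input=1 -> V=3
t=8: input=1 -> V=5
t=9: input=2 -> V=9
t=10: input=3 -> V=15
t=11: input=2 -> V=0 FIRE
t=12: input=4 -> V=12
t=13: input=2 -> V=14

Answer: 5 5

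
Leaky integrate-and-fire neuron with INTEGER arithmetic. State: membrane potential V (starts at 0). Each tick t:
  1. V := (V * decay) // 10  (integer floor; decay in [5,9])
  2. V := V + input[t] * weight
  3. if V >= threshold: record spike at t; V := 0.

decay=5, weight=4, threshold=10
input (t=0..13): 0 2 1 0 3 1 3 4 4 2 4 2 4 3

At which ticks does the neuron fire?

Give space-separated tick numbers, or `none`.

t=0: input=0 -> V=0
t=1: input=2 -> V=8
t=2: input=1 -> V=8
t=3: input=0 -> V=4
t=4: input=3 -> V=0 FIRE
t=5: input=1 -> V=4
t=6: input=3 -> V=0 FIRE
t=7: input=4 -> V=0 FIRE
t=8: input=4 -> V=0 FIRE
t=9: input=2 -> V=8
t=10: input=4 -> V=0 FIRE
t=11: input=2 -> V=8
t=12: input=4 -> V=0 FIRE
t=13: input=3 -> V=0 FIRE

Answer: 4 6 7 8 10 12 13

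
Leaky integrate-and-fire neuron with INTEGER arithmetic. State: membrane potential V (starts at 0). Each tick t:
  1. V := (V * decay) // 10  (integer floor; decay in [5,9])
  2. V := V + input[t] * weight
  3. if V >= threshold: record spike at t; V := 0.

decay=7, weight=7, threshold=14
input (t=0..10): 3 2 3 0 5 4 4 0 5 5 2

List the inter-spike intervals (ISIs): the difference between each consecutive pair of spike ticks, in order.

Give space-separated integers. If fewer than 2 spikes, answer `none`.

t=0: input=3 -> V=0 FIRE
t=1: input=2 -> V=0 FIRE
t=2: input=3 -> V=0 FIRE
t=3: input=0 -> V=0
t=4: input=5 -> V=0 FIRE
t=5: input=4 -> V=0 FIRE
t=6: input=4 -> V=0 FIRE
t=7: input=0 -> V=0
t=8: input=5 -> V=0 FIRE
t=9: input=5 -> V=0 FIRE
t=10: input=2 -> V=0 FIRE

Answer: 1 1 2 1 1 2 1 1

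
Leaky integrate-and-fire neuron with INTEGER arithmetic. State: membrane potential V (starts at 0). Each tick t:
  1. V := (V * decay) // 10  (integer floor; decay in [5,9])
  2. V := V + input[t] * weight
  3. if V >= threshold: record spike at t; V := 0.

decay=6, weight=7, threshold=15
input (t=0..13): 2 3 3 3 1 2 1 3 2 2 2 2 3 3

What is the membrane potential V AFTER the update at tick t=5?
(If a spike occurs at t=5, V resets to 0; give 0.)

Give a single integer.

Answer: 0

Derivation:
t=0: input=2 -> V=14
t=1: input=3 -> V=0 FIRE
t=2: input=3 -> V=0 FIRE
t=3: input=3 -> V=0 FIRE
t=4: input=1 -> V=7
t=5: input=2 -> V=0 FIRE
t=6: input=1 -> V=7
t=7: input=3 -> V=0 FIRE
t=8: input=2 -> V=14
t=9: input=2 -> V=0 FIRE
t=10: input=2 -> V=14
t=11: input=2 -> V=0 FIRE
t=12: input=3 -> V=0 FIRE
t=13: input=3 -> V=0 FIRE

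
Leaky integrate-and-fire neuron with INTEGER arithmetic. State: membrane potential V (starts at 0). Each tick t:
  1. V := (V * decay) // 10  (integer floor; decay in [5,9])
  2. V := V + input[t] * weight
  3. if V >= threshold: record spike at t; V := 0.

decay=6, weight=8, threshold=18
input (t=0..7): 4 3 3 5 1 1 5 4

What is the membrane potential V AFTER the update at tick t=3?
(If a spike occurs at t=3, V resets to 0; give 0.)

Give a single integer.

t=0: input=4 -> V=0 FIRE
t=1: input=3 -> V=0 FIRE
t=2: input=3 -> V=0 FIRE
t=3: input=5 -> V=0 FIRE
t=4: input=1 -> V=8
t=5: input=1 -> V=12
t=6: input=5 -> V=0 FIRE
t=7: input=4 -> V=0 FIRE

Answer: 0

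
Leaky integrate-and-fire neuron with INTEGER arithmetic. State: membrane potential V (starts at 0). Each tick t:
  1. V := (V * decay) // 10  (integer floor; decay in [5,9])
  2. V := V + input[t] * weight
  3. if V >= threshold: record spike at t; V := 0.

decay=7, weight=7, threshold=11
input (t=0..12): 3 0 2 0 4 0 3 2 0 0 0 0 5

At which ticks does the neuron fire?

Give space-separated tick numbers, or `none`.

t=0: input=3 -> V=0 FIRE
t=1: input=0 -> V=0
t=2: input=2 -> V=0 FIRE
t=3: input=0 -> V=0
t=4: input=4 -> V=0 FIRE
t=5: input=0 -> V=0
t=6: input=3 -> V=0 FIRE
t=7: input=2 -> V=0 FIRE
t=8: input=0 -> V=0
t=9: input=0 -> V=0
t=10: input=0 -> V=0
t=11: input=0 -> V=0
t=12: input=5 -> V=0 FIRE

Answer: 0 2 4 6 7 12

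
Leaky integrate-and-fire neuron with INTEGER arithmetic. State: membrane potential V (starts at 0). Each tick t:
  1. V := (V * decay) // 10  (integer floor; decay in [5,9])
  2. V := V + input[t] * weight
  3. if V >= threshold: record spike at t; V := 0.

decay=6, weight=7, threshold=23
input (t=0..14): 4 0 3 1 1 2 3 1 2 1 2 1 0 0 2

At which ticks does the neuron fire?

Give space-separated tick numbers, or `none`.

t=0: input=4 -> V=0 FIRE
t=1: input=0 -> V=0
t=2: input=3 -> V=21
t=3: input=1 -> V=19
t=4: input=1 -> V=18
t=5: input=2 -> V=0 FIRE
t=6: input=3 -> V=21
t=7: input=1 -> V=19
t=8: input=2 -> V=0 FIRE
t=9: input=1 -> V=7
t=10: input=2 -> V=18
t=11: input=1 -> V=17
t=12: input=0 -> V=10
t=13: input=0 -> V=6
t=14: input=2 -> V=17

Answer: 0 5 8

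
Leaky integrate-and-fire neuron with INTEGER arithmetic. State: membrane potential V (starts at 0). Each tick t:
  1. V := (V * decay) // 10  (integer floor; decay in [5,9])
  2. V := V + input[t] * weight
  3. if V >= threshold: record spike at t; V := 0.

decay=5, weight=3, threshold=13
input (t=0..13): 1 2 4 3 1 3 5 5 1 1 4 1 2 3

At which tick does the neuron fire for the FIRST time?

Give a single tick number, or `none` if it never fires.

Answer: 2

Derivation:
t=0: input=1 -> V=3
t=1: input=2 -> V=7
t=2: input=4 -> V=0 FIRE
t=3: input=3 -> V=9
t=4: input=1 -> V=7
t=5: input=3 -> V=12
t=6: input=5 -> V=0 FIRE
t=7: input=5 -> V=0 FIRE
t=8: input=1 -> V=3
t=9: input=1 -> V=4
t=10: input=4 -> V=0 FIRE
t=11: input=1 -> V=3
t=12: input=2 -> V=7
t=13: input=3 -> V=12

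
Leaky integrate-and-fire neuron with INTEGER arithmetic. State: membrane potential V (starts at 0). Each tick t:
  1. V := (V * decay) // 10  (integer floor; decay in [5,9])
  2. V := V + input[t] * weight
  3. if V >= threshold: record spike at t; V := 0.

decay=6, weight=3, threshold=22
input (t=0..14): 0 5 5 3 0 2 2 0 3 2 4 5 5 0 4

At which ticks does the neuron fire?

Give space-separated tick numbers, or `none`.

Answer: 2 11

Derivation:
t=0: input=0 -> V=0
t=1: input=5 -> V=15
t=2: input=5 -> V=0 FIRE
t=3: input=3 -> V=9
t=4: input=0 -> V=5
t=5: input=2 -> V=9
t=6: input=2 -> V=11
t=7: input=0 -> V=6
t=8: input=3 -> V=12
t=9: input=2 -> V=13
t=10: input=4 -> V=19
t=11: input=5 -> V=0 FIRE
t=12: input=5 -> V=15
t=13: input=0 -> V=9
t=14: input=4 -> V=17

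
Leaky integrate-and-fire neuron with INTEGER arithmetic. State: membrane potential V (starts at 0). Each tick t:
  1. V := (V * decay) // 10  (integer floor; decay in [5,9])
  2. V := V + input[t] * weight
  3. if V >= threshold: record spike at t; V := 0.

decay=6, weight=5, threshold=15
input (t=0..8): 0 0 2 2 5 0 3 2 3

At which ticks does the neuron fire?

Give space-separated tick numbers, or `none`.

Answer: 3 4 6 8

Derivation:
t=0: input=0 -> V=0
t=1: input=0 -> V=0
t=2: input=2 -> V=10
t=3: input=2 -> V=0 FIRE
t=4: input=5 -> V=0 FIRE
t=5: input=0 -> V=0
t=6: input=3 -> V=0 FIRE
t=7: input=2 -> V=10
t=8: input=3 -> V=0 FIRE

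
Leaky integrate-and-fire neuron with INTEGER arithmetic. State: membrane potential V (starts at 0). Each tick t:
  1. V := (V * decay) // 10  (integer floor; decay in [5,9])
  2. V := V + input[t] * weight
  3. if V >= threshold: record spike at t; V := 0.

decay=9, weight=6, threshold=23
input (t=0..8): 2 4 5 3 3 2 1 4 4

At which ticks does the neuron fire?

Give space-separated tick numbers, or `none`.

t=0: input=2 -> V=12
t=1: input=4 -> V=0 FIRE
t=2: input=5 -> V=0 FIRE
t=3: input=3 -> V=18
t=4: input=3 -> V=0 FIRE
t=5: input=2 -> V=12
t=6: input=1 -> V=16
t=7: input=4 -> V=0 FIRE
t=8: input=4 -> V=0 FIRE

Answer: 1 2 4 7 8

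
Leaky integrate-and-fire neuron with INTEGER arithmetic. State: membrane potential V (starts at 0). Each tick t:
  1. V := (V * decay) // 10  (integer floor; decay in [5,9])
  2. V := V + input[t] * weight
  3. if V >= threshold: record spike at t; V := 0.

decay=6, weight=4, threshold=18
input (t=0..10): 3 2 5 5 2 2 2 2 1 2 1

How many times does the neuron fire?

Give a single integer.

Answer: 2

Derivation:
t=0: input=3 -> V=12
t=1: input=2 -> V=15
t=2: input=5 -> V=0 FIRE
t=3: input=5 -> V=0 FIRE
t=4: input=2 -> V=8
t=5: input=2 -> V=12
t=6: input=2 -> V=15
t=7: input=2 -> V=17
t=8: input=1 -> V=14
t=9: input=2 -> V=16
t=10: input=1 -> V=13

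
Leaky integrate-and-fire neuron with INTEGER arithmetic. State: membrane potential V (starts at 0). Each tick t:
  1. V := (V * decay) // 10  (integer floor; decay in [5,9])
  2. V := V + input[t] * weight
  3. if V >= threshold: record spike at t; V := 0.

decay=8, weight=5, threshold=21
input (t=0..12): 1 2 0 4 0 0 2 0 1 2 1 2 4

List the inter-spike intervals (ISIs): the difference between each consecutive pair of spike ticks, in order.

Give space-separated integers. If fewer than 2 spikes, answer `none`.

t=0: input=1 -> V=5
t=1: input=2 -> V=14
t=2: input=0 -> V=11
t=3: input=4 -> V=0 FIRE
t=4: input=0 -> V=0
t=5: input=0 -> V=0
t=6: input=2 -> V=10
t=7: input=0 -> V=8
t=8: input=1 -> V=11
t=9: input=2 -> V=18
t=10: input=1 -> V=19
t=11: input=2 -> V=0 FIRE
t=12: input=4 -> V=20

Answer: 8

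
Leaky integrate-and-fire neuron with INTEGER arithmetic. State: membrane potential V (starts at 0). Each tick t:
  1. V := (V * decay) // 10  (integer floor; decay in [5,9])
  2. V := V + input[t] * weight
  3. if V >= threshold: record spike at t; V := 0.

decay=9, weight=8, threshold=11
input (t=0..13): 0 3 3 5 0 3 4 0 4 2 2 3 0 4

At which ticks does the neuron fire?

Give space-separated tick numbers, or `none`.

t=0: input=0 -> V=0
t=1: input=3 -> V=0 FIRE
t=2: input=3 -> V=0 FIRE
t=3: input=5 -> V=0 FIRE
t=4: input=0 -> V=0
t=5: input=3 -> V=0 FIRE
t=6: input=4 -> V=0 FIRE
t=7: input=0 -> V=0
t=8: input=4 -> V=0 FIRE
t=9: input=2 -> V=0 FIRE
t=10: input=2 -> V=0 FIRE
t=11: input=3 -> V=0 FIRE
t=12: input=0 -> V=0
t=13: input=4 -> V=0 FIRE

Answer: 1 2 3 5 6 8 9 10 11 13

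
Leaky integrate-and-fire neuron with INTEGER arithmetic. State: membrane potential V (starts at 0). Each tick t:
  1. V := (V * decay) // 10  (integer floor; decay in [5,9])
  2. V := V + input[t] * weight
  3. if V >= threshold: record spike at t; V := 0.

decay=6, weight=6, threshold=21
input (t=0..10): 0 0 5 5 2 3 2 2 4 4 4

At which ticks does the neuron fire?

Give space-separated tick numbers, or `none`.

Answer: 2 3 5 8 9 10

Derivation:
t=0: input=0 -> V=0
t=1: input=0 -> V=0
t=2: input=5 -> V=0 FIRE
t=3: input=5 -> V=0 FIRE
t=4: input=2 -> V=12
t=5: input=3 -> V=0 FIRE
t=6: input=2 -> V=12
t=7: input=2 -> V=19
t=8: input=4 -> V=0 FIRE
t=9: input=4 -> V=0 FIRE
t=10: input=4 -> V=0 FIRE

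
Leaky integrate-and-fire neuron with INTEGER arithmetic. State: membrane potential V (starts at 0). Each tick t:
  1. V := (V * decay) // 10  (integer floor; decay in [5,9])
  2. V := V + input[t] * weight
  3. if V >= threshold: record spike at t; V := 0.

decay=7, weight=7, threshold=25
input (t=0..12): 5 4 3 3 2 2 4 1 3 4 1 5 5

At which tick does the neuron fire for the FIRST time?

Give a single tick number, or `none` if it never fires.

Answer: 0

Derivation:
t=0: input=5 -> V=0 FIRE
t=1: input=4 -> V=0 FIRE
t=2: input=3 -> V=21
t=3: input=3 -> V=0 FIRE
t=4: input=2 -> V=14
t=5: input=2 -> V=23
t=6: input=4 -> V=0 FIRE
t=7: input=1 -> V=7
t=8: input=3 -> V=0 FIRE
t=9: input=4 -> V=0 FIRE
t=10: input=1 -> V=7
t=11: input=5 -> V=0 FIRE
t=12: input=5 -> V=0 FIRE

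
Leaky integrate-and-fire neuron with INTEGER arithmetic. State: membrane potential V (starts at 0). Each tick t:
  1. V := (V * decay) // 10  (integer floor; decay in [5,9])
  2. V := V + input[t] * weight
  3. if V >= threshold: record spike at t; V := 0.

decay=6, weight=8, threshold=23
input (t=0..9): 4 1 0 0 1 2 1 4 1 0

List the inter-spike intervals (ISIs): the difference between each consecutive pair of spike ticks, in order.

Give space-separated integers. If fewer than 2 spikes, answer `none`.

t=0: input=4 -> V=0 FIRE
t=1: input=1 -> V=8
t=2: input=0 -> V=4
t=3: input=0 -> V=2
t=4: input=1 -> V=9
t=5: input=2 -> V=21
t=6: input=1 -> V=20
t=7: input=4 -> V=0 FIRE
t=8: input=1 -> V=8
t=9: input=0 -> V=4

Answer: 7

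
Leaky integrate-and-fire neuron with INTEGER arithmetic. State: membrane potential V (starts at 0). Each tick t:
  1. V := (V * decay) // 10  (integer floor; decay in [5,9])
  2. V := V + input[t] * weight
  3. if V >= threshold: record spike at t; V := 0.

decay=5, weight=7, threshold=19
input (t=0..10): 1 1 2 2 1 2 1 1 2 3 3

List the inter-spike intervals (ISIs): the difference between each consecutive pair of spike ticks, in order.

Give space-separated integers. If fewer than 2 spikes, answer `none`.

Answer: 3 3 1 1

Derivation:
t=0: input=1 -> V=7
t=1: input=1 -> V=10
t=2: input=2 -> V=0 FIRE
t=3: input=2 -> V=14
t=4: input=1 -> V=14
t=5: input=2 -> V=0 FIRE
t=6: input=1 -> V=7
t=7: input=1 -> V=10
t=8: input=2 -> V=0 FIRE
t=9: input=3 -> V=0 FIRE
t=10: input=3 -> V=0 FIRE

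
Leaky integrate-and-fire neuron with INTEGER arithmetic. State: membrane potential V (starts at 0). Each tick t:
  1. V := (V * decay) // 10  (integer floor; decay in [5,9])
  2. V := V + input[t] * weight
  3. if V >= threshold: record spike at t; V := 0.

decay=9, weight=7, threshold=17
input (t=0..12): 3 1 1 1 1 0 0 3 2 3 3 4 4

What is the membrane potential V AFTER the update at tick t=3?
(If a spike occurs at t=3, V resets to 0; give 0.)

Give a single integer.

Answer: 0

Derivation:
t=0: input=3 -> V=0 FIRE
t=1: input=1 -> V=7
t=2: input=1 -> V=13
t=3: input=1 -> V=0 FIRE
t=4: input=1 -> V=7
t=5: input=0 -> V=6
t=6: input=0 -> V=5
t=7: input=3 -> V=0 FIRE
t=8: input=2 -> V=14
t=9: input=3 -> V=0 FIRE
t=10: input=3 -> V=0 FIRE
t=11: input=4 -> V=0 FIRE
t=12: input=4 -> V=0 FIRE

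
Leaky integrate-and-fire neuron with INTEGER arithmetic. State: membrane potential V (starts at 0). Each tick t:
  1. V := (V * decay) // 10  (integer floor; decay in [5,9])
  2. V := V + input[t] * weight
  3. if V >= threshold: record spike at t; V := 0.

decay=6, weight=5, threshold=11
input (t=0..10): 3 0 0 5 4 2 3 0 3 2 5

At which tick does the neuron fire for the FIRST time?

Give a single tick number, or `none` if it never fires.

t=0: input=3 -> V=0 FIRE
t=1: input=0 -> V=0
t=2: input=0 -> V=0
t=3: input=5 -> V=0 FIRE
t=4: input=4 -> V=0 FIRE
t=5: input=2 -> V=10
t=6: input=3 -> V=0 FIRE
t=7: input=0 -> V=0
t=8: input=3 -> V=0 FIRE
t=9: input=2 -> V=10
t=10: input=5 -> V=0 FIRE

Answer: 0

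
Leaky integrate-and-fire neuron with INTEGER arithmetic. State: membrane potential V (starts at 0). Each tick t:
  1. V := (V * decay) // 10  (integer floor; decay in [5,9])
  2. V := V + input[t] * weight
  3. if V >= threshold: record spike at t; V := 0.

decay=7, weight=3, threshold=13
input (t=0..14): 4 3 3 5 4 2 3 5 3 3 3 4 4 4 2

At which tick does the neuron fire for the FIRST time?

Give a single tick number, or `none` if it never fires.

t=0: input=4 -> V=12
t=1: input=3 -> V=0 FIRE
t=2: input=3 -> V=9
t=3: input=5 -> V=0 FIRE
t=4: input=4 -> V=12
t=5: input=2 -> V=0 FIRE
t=6: input=3 -> V=9
t=7: input=5 -> V=0 FIRE
t=8: input=3 -> V=9
t=9: input=3 -> V=0 FIRE
t=10: input=3 -> V=9
t=11: input=4 -> V=0 FIRE
t=12: input=4 -> V=12
t=13: input=4 -> V=0 FIRE
t=14: input=2 -> V=6

Answer: 1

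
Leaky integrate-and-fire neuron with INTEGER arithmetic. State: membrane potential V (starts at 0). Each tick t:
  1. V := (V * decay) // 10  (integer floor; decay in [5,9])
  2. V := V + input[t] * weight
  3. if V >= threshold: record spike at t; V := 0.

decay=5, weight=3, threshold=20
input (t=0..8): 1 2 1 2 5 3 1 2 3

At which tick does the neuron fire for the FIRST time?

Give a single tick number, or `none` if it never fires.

Answer: none

Derivation:
t=0: input=1 -> V=3
t=1: input=2 -> V=7
t=2: input=1 -> V=6
t=3: input=2 -> V=9
t=4: input=5 -> V=19
t=5: input=3 -> V=18
t=6: input=1 -> V=12
t=7: input=2 -> V=12
t=8: input=3 -> V=15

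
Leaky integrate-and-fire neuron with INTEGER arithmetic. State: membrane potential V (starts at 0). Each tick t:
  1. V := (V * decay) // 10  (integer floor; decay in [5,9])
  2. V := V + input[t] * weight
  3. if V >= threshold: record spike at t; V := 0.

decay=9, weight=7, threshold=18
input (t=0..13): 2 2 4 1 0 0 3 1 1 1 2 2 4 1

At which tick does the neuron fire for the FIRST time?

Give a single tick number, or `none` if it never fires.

t=0: input=2 -> V=14
t=1: input=2 -> V=0 FIRE
t=2: input=4 -> V=0 FIRE
t=3: input=1 -> V=7
t=4: input=0 -> V=6
t=5: input=0 -> V=5
t=6: input=3 -> V=0 FIRE
t=7: input=1 -> V=7
t=8: input=1 -> V=13
t=9: input=1 -> V=0 FIRE
t=10: input=2 -> V=14
t=11: input=2 -> V=0 FIRE
t=12: input=4 -> V=0 FIRE
t=13: input=1 -> V=7

Answer: 1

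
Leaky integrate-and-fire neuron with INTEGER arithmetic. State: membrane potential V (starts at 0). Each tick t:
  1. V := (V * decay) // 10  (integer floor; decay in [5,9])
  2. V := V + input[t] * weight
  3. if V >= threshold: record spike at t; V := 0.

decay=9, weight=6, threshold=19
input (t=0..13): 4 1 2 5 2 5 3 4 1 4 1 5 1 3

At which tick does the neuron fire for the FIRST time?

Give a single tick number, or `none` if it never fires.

Answer: 0

Derivation:
t=0: input=4 -> V=0 FIRE
t=1: input=1 -> V=6
t=2: input=2 -> V=17
t=3: input=5 -> V=0 FIRE
t=4: input=2 -> V=12
t=5: input=5 -> V=0 FIRE
t=6: input=3 -> V=18
t=7: input=4 -> V=0 FIRE
t=8: input=1 -> V=6
t=9: input=4 -> V=0 FIRE
t=10: input=1 -> V=6
t=11: input=5 -> V=0 FIRE
t=12: input=1 -> V=6
t=13: input=3 -> V=0 FIRE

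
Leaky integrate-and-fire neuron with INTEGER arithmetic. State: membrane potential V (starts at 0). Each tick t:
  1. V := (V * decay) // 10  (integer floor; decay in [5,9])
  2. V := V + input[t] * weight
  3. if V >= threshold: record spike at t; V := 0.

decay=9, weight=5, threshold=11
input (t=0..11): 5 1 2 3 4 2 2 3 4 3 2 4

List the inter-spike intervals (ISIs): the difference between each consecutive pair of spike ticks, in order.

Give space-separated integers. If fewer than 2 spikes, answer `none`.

t=0: input=5 -> V=0 FIRE
t=1: input=1 -> V=5
t=2: input=2 -> V=0 FIRE
t=3: input=3 -> V=0 FIRE
t=4: input=4 -> V=0 FIRE
t=5: input=2 -> V=10
t=6: input=2 -> V=0 FIRE
t=7: input=3 -> V=0 FIRE
t=8: input=4 -> V=0 FIRE
t=9: input=3 -> V=0 FIRE
t=10: input=2 -> V=10
t=11: input=4 -> V=0 FIRE

Answer: 2 1 1 2 1 1 1 2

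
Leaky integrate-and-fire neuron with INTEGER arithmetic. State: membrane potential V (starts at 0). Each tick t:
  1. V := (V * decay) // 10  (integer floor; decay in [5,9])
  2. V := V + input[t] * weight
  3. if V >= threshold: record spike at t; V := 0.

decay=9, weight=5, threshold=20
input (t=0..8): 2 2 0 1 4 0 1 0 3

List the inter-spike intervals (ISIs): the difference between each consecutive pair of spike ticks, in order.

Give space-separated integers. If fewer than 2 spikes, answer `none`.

Answer: 1

Derivation:
t=0: input=2 -> V=10
t=1: input=2 -> V=19
t=2: input=0 -> V=17
t=3: input=1 -> V=0 FIRE
t=4: input=4 -> V=0 FIRE
t=5: input=0 -> V=0
t=6: input=1 -> V=5
t=7: input=0 -> V=4
t=8: input=3 -> V=18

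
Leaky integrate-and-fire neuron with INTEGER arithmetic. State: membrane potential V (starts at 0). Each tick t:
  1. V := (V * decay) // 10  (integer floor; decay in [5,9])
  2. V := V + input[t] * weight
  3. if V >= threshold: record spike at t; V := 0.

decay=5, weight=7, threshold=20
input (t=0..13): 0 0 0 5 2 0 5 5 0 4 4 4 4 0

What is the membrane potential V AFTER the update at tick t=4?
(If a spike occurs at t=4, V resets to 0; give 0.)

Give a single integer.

Answer: 14

Derivation:
t=0: input=0 -> V=0
t=1: input=0 -> V=0
t=2: input=0 -> V=0
t=3: input=5 -> V=0 FIRE
t=4: input=2 -> V=14
t=5: input=0 -> V=7
t=6: input=5 -> V=0 FIRE
t=7: input=5 -> V=0 FIRE
t=8: input=0 -> V=0
t=9: input=4 -> V=0 FIRE
t=10: input=4 -> V=0 FIRE
t=11: input=4 -> V=0 FIRE
t=12: input=4 -> V=0 FIRE
t=13: input=0 -> V=0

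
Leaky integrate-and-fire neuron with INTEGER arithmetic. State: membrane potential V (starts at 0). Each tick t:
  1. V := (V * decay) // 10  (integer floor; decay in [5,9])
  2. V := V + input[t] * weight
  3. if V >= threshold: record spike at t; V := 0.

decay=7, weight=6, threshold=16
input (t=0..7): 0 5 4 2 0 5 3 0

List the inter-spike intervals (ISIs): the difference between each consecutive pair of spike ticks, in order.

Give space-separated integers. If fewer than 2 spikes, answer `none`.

t=0: input=0 -> V=0
t=1: input=5 -> V=0 FIRE
t=2: input=4 -> V=0 FIRE
t=3: input=2 -> V=12
t=4: input=0 -> V=8
t=5: input=5 -> V=0 FIRE
t=6: input=3 -> V=0 FIRE
t=7: input=0 -> V=0

Answer: 1 3 1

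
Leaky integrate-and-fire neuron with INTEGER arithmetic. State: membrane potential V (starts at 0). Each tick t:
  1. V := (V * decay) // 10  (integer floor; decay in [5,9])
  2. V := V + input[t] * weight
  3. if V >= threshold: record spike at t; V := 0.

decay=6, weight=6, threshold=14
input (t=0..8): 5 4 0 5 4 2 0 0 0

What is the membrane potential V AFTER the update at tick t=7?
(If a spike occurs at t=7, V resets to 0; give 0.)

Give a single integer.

t=0: input=5 -> V=0 FIRE
t=1: input=4 -> V=0 FIRE
t=2: input=0 -> V=0
t=3: input=5 -> V=0 FIRE
t=4: input=4 -> V=0 FIRE
t=5: input=2 -> V=12
t=6: input=0 -> V=7
t=7: input=0 -> V=4
t=8: input=0 -> V=2

Answer: 4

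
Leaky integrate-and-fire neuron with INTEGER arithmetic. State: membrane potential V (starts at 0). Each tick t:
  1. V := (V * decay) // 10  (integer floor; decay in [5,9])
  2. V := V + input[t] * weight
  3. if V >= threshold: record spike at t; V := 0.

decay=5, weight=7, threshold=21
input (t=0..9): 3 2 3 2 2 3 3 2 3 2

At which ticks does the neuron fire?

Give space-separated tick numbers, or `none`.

t=0: input=3 -> V=0 FIRE
t=1: input=2 -> V=14
t=2: input=3 -> V=0 FIRE
t=3: input=2 -> V=14
t=4: input=2 -> V=0 FIRE
t=5: input=3 -> V=0 FIRE
t=6: input=3 -> V=0 FIRE
t=7: input=2 -> V=14
t=8: input=3 -> V=0 FIRE
t=9: input=2 -> V=14

Answer: 0 2 4 5 6 8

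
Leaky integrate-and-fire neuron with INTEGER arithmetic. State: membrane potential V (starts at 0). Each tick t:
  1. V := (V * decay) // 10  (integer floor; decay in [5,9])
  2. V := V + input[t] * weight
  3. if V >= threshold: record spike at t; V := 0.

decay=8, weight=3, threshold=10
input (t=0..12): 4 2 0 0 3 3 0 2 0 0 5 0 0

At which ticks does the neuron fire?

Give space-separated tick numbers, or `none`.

t=0: input=4 -> V=0 FIRE
t=1: input=2 -> V=6
t=2: input=0 -> V=4
t=3: input=0 -> V=3
t=4: input=3 -> V=0 FIRE
t=5: input=3 -> V=9
t=6: input=0 -> V=7
t=7: input=2 -> V=0 FIRE
t=8: input=0 -> V=0
t=9: input=0 -> V=0
t=10: input=5 -> V=0 FIRE
t=11: input=0 -> V=0
t=12: input=0 -> V=0

Answer: 0 4 7 10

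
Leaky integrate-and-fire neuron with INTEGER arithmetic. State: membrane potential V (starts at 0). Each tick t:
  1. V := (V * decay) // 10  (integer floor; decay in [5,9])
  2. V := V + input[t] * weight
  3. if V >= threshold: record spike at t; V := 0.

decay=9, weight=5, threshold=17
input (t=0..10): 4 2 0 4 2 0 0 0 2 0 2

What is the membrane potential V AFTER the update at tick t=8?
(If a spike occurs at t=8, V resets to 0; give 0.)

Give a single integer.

Answer: 16

Derivation:
t=0: input=4 -> V=0 FIRE
t=1: input=2 -> V=10
t=2: input=0 -> V=9
t=3: input=4 -> V=0 FIRE
t=4: input=2 -> V=10
t=5: input=0 -> V=9
t=6: input=0 -> V=8
t=7: input=0 -> V=7
t=8: input=2 -> V=16
t=9: input=0 -> V=14
t=10: input=2 -> V=0 FIRE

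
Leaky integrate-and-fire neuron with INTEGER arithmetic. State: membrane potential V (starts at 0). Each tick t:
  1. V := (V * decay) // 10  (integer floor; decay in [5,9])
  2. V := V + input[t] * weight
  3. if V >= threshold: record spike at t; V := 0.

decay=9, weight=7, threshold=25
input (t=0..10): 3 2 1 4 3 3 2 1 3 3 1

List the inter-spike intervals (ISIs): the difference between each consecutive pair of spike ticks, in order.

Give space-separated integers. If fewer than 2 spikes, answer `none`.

t=0: input=3 -> V=21
t=1: input=2 -> V=0 FIRE
t=2: input=1 -> V=7
t=3: input=4 -> V=0 FIRE
t=4: input=3 -> V=21
t=5: input=3 -> V=0 FIRE
t=6: input=2 -> V=14
t=7: input=1 -> V=19
t=8: input=3 -> V=0 FIRE
t=9: input=3 -> V=21
t=10: input=1 -> V=0 FIRE

Answer: 2 2 3 2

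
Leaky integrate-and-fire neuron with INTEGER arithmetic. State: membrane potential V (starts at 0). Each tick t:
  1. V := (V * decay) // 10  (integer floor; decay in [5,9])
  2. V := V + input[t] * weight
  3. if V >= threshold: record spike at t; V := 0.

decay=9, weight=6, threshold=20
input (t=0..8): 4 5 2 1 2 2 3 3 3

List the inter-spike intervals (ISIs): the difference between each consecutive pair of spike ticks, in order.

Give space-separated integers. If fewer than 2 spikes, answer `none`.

t=0: input=4 -> V=0 FIRE
t=1: input=5 -> V=0 FIRE
t=2: input=2 -> V=12
t=3: input=1 -> V=16
t=4: input=2 -> V=0 FIRE
t=5: input=2 -> V=12
t=6: input=3 -> V=0 FIRE
t=7: input=3 -> V=18
t=8: input=3 -> V=0 FIRE

Answer: 1 3 2 2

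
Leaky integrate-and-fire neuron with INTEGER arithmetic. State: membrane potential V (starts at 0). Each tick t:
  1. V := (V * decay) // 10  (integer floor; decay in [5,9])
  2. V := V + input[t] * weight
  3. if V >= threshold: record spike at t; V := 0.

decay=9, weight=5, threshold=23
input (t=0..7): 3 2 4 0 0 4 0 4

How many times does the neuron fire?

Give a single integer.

Answer: 2

Derivation:
t=0: input=3 -> V=15
t=1: input=2 -> V=0 FIRE
t=2: input=4 -> V=20
t=3: input=0 -> V=18
t=4: input=0 -> V=16
t=5: input=4 -> V=0 FIRE
t=6: input=0 -> V=0
t=7: input=4 -> V=20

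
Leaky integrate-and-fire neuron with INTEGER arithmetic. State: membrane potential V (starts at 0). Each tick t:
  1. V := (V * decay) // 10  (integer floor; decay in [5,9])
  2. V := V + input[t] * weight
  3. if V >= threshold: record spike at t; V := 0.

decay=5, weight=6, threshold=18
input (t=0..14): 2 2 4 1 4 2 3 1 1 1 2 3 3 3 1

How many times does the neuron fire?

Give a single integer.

Answer: 7

Derivation:
t=0: input=2 -> V=12
t=1: input=2 -> V=0 FIRE
t=2: input=4 -> V=0 FIRE
t=3: input=1 -> V=6
t=4: input=4 -> V=0 FIRE
t=5: input=2 -> V=12
t=6: input=3 -> V=0 FIRE
t=7: input=1 -> V=6
t=8: input=1 -> V=9
t=9: input=1 -> V=10
t=10: input=2 -> V=17
t=11: input=3 -> V=0 FIRE
t=12: input=3 -> V=0 FIRE
t=13: input=3 -> V=0 FIRE
t=14: input=1 -> V=6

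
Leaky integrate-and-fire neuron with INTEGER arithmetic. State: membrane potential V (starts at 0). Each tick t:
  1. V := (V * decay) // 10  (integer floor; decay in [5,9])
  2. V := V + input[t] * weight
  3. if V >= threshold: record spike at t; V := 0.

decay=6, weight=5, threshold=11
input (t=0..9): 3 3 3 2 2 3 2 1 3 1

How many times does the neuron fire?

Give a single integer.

t=0: input=3 -> V=0 FIRE
t=1: input=3 -> V=0 FIRE
t=2: input=3 -> V=0 FIRE
t=3: input=2 -> V=10
t=4: input=2 -> V=0 FIRE
t=5: input=3 -> V=0 FIRE
t=6: input=2 -> V=10
t=7: input=1 -> V=0 FIRE
t=8: input=3 -> V=0 FIRE
t=9: input=1 -> V=5

Answer: 7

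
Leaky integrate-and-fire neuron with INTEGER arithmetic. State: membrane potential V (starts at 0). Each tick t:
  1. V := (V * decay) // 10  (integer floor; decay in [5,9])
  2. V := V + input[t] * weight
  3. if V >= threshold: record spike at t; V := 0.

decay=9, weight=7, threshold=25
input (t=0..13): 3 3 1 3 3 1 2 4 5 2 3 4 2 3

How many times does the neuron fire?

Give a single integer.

Answer: 8

Derivation:
t=0: input=3 -> V=21
t=1: input=3 -> V=0 FIRE
t=2: input=1 -> V=7
t=3: input=3 -> V=0 FIRE
t=4: input=3 -> V=21
t=5: input=1 -> V=0 FIRE
t=6: input=2 -> V=14
t=7: input=4 -> V=0 FIRE
t=8: input=5 -> V=0 FIRE
t=9: input=2 -> V=14
t=10: input=3 -> V=0 FIRE
t=11: input=4 -> V=0 FIRE
t=12: input=2 -> V=14
t=13: input=3 -> V=0 FIRE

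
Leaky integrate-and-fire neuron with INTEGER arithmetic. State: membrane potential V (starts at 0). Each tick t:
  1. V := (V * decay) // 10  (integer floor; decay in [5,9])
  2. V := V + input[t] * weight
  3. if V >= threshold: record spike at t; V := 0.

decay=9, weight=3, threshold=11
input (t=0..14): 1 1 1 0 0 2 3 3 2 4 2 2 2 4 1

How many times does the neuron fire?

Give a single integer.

t=0: input=1 -> V=3
t=1: input=1 -> V=5
t=2: input=1 -> V=7
t=3: input=0 -> V=6
t=4: input=0 -> V=5
t=5: input=2 -> V=10
t=6: input=3 -> V=0 FIRE
t=7: input=3 -> V=9
t=8: input=2 -> V=0 FIRE
t=9: input=4 -> V=0 FIRE
t=10: input=2 -> V=6
t=11: input=2 -> V=0 FIRE
t=12: input=2 -> V=6
t=13: input=4 -> V=0 FIRE
t=14: input=1 -> V=3

Answer: 5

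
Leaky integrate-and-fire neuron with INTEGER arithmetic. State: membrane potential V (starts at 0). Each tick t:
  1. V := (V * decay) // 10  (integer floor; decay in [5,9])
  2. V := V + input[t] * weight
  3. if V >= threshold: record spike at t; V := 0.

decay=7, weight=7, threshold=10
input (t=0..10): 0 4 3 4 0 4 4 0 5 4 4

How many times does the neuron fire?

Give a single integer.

t=0: input=0 -> V=0
t=1: input=4 -> V=0 FIRE
t=2: input=3 -> V=0 FIRE
t=3: input=4 -> V=0 FIRE
t=4: input=0 -> V=0
t=5: input=4 -> V=0 FIRE
t=6: input=4 -> V=0 FIRE
t=7: input=0 -> V=0
t=8: input=5 -> V=0 FIRE
t=9: input=4 -> V=0 FIRE
t=10: input=4 -> V=0 FIRE

Answer: 8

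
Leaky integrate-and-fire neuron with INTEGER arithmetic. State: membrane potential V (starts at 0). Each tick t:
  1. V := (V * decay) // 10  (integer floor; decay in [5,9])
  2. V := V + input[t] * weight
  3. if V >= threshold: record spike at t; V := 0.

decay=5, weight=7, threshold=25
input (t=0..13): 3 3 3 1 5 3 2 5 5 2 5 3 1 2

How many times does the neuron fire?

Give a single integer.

t=0: input=3 -> V=21
t=1: input=3 -> V=0 FIRE
t=2: input=3 -> V=21
t=3: input=1 -> V=17
t=4: input=5 -> V=0 FIRE
t=5: input=3 -> V=21
t=6: input=2 -> V=24
t=7: input=5 -> V=0 FIRE
t=8: input=5 -> V=0 FIRE
t=9: input=2 -> V=14
t=10: input=5 -> V=0 FIRE
t=11: input=3 -> V=21
t=12: input=1 -> V=17
t=13: input=2 -> V=22

Answer: 5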